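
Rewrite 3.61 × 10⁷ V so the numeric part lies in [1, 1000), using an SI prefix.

36.1 MV

= 36.1 × 10⁶ V; 10⁶ is mega.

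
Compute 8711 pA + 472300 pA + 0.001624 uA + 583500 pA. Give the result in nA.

In nA:
  8711 pA = 8711e-3 nA = 8.711
  472300 pA = 472300e-3 nA = 472.3
  0.001624 uA = 0.001624e3 nA = 1.624
  583500 pA = 583500e-3 nA = 583.5
Sum: 8.711 + 472.3 + 1.624 + 583.5 = 1066.135

1066.135 nA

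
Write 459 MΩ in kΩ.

459000 kΩ

mega = 1e6, kilo = 1e3; factor is 1e3.
459 × 1e3 = 459000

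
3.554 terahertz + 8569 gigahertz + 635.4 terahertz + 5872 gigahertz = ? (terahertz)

In terahertz:
  3.554 terahertz → 3.554
  8569 gigahertz = 8569 × 10^-3 terahertz = 8.569
  635.4 terahertz → 635.4
  5872 gigahertz = 5872 × 10^-3 terahertz = 5.872
Sum: 3.554 + 8.569 + 635.4 + 5.872 = 653.395

653.395 terahertz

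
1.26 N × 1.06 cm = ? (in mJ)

13.356 mJ

1.26 × 1.06e-2 = 1.3356e-2 J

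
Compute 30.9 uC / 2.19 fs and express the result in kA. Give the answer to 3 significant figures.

(30.9 × 10^-6) / (2.19 × 10^-15) = 14.11 × 10^9 A

14100000 kA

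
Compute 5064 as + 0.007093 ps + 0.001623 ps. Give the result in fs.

13.78 fs

In fs:
  5064 as = 5064 × 10^-3 fs = 5.064
  0.007093 ps = 0.007093 × 10^3 fs = 7.093
  0.001623 ps = 0.001623 × 10^3 fs = 1.623
Sum: 5.064 + 7.093 + 1.623 = 13.78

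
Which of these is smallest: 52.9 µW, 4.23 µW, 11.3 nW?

52.9 µW = 0.0000529 W
4.23 µW = 0.00000423 W
11.3 nW = 0.0000000113 W

11.3 nW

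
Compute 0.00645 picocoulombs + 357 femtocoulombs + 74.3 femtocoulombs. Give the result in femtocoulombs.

437.75 femtocoulombs

In femtocoulombs:
  0.00645 picocoulombs = 0.00645 × 10^3 femtocoulombs = 6.45
  357 femtocoulombs → 357
  74.3 femtocoulombs → 74.3
Sum: 6.45 + 357 + 74.3 = 437.75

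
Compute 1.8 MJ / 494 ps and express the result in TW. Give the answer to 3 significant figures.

3640 TW

(1.8e6) / (494e-12) = 0.0036437e18 W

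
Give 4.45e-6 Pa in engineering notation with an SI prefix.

= 4.45e-6 Pa; 1e-6 is micro.

4.45 μPa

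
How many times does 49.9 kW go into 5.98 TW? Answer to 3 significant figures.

120000000

(5.98e12) / (49.9e3) = 0.1198e9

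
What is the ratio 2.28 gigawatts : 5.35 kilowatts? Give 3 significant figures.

426000

(2.28e9) / (5.35e3) = 0.4262e6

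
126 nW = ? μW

nano = 10⁻⁹, micro = 10⁻⁶; factor is 10⁻³.
126 × 10⁻³ = 0.126

0.126 μW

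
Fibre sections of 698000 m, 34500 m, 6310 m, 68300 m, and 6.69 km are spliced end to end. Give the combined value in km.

813.8 km

In km:
  698000 m = 698000 × 10^-3 km = 698
  34500 m = 34500 × 10^-3 km = 34.5
  6310 m = 6310 × 10^-3 km = 6.31
  68300 m = 68300 × 10^-3 km = 68.3
  6.69 km → 6.69
Sum: 698 + 34.5 + 6.31 + 68.3 + 6.69 = 813.8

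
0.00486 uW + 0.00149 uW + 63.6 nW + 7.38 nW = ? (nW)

77.33 nW

In nW:
  0.00486 uW = 0.00486 × 10^3 nW = 4.86
  0.00149 uW = 0.00149 × 10^3 nW = 1.49
  63.6 nW → 63.6
  7.38 nW → 7.38
Sum: 4.86 + 1.49 + 63.6 + 7.38 = 77.33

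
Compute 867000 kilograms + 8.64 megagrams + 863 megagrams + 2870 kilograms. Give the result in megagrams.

1741.51 megagrams

In megagrams:
  867000 kilograms = 867000e-3 megagrams = 867
  8.64 megagrams → 8.64
  863 megagrams → 863
  2870 kilograms = 2870e-3 megagrams = 2.87
Sum: 867 + 8.64 + 863 + 2.87 = 1741.51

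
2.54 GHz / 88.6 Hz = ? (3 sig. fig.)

(2.54 × 10^9) / (88.6) = 0.02867 × 10^9

28700000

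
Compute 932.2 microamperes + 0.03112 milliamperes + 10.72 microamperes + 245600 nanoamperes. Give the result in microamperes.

1219.64 microamperes

In microamperes:
  932.2 microamperes → 932.2
  0.03112 milliamperes = 0.03112e3 microamperes = 31.12
  10.72 microamperes → 10.72
  245600 nanoamperes = 245600e-3 microamperes = 245.6
Sum: 932.2 + 31.12 + 10.72 + 245.6 = 1219.64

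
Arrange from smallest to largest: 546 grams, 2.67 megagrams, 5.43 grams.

546 grams = 546 grams
2.67 megagrams = 2670000 grams
5.43 grams = 5.43 grams

5.43 grams < 546 grams < 2.67 megagrams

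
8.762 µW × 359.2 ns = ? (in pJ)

8.762 × 10⁻⁶ × 359.2 × 10⁻⁹ = 3147.3104 × 10⁻¹⁵ J

3.1473104 pJ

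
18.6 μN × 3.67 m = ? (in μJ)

68.262 μJ

18.6 × 10^-6 × 3.67 = 68.262 × 10^-6 J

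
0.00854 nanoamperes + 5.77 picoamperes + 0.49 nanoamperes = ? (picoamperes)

In picoamperes:
  0.00854 nanoamperes = 0.00854e3 picoamperes = 8.54
  5.77 picoamperes → 5.77
  0.49 nanoamperes = 0.49e3 picoamperes = 490
Sum: 8.54 + 5.77 + 490 = 504.31

504.31 picoamperes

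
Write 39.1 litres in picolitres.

39100000000000 picolitres

(no prefix) = 1e0, pico = 1e-12; factor is 1e12.
39.1 × 1e12 = 39100000000000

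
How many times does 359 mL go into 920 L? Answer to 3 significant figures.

2560

(920) / (359 × 10⁻³) = 2.563 × 10³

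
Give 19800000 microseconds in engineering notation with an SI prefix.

= 19.8 seconds; mantissa already in [1, 1000).

19.8 seconds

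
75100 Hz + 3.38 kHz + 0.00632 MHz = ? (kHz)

In kHz:
  75100 Hz = 75100 × 10^-3 kHz = 75.1
  3.38 kHz → 3.38
  0.00632 MHz = 0.00632 × 10^3 kHz = 6.32
Sum: 75.1 + 3.38 + 6.32 = 84.8

84.8 kHz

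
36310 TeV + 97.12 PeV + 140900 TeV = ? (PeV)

274.33 PeV

In PeV:
  36310 TeV = 36310 × 10⁻³ PeV = 36.31
  97.12 PeV → 97.12
  140900 TeV = 140900 × 10⁻³ PeV = 140.9
Sum: 36.31 + 97.12 + 140.9 = 274.33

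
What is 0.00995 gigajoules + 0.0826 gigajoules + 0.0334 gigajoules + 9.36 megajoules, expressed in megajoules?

In megajoules:
  0.00995 gigajoules = 0.00995 × 10³ megajoules = 9.95
  0.0826 gigajoules = 0.0826 × 10³ megajoules = 82.6
  0.0334 gigajoules = 0.0334 × 10³ megajoules = 33.4
  9.36 megajoules → 9.36
Sum: 9.95 + 82.6 + 33.4 + 9.36 = 135.31

135.31 megajoules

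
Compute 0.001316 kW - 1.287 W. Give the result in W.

0.029 W

In W:
  0.001316 kW = 0.001316 × 10³ W = 1.316
  1.287 W → 1.287
Difference: 1.316 - 1.287 = 0.029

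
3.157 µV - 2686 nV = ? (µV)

0.471 µV

In µV:
  3.157 µV → 3.157
  2686 nV = 2686 × 10⁻³ µV = 2.686
Difference: 3.157 - 2.686 = 0.471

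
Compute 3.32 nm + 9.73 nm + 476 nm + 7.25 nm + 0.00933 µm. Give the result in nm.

In nm:
  3.32 nm → 3.32
  9.73 nm → 9.73
  476 nm → 476
  7.25 nm → 7.25
  0.00933 µm = 0.00933 × 10³ nm = 9.33
Sum: 3.32 + 9.73 + 476 + 7.25 + 9.33 = 505.63

505.63 nm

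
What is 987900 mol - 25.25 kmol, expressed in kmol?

962.65 kmol

In kmol:
  987900 mol = 987900 × 10^-3 kmol = 987.9
  25.25 kmol → 25.25
Difference: 987.9 - 25.25 = 962.65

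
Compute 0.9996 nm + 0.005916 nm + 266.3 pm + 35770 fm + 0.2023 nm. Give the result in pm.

1509.886 pm

In pm:
  0.9996 nm = 0.9996 × 10³ pm = 999.6
  0.005916 nm = 0.005916 × 10³ pm = 5.916
  266.3 pm → 266.3
  35770 fm = 35770 × 10⁻³ pm = 35.77
  0.2023 nm = 0.2023 × 10³ pm = 202.3
Sum: 999.6 + 5.916 + 266.3 + 35.77 + 202.3 = 1509.886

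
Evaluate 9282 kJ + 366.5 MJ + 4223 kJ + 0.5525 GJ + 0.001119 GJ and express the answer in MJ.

In MJ:
  9282 kJ = 9282 × 10⁻³ MJ = 9.282
  366.5 MJ → 366.5
  4223 kJ = 4223 × 10⁻³ MJ = 4.223
  0.5525 GJ = 0.5525 × 10³ MJ = 552.5
  0.001119 GJ = 0.001119 × 10³ MJ = 1.119
Sum: 9.282 + 366.5 + 4.223 + 552.5 + 1.119 = 933.624

933.624 MJ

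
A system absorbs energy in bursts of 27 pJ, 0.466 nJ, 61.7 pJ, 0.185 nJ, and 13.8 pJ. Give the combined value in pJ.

In pJ:
  27 pJ → 27
  0.466 nJ = 0.466 × 10³ pJ = 466
  61.7 pJ → 61.7
  0.185 nJ = 0.185 × 10³ pJ = 185
  13.8 pJ → 13.8
Sum: 27 + 466 + 61.7 + 185 + 13.8 = 753.5

753.5 pJ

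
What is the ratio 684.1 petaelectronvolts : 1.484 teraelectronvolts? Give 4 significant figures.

461000

(684.1 × 10^15) / (1.484 × 10^12) = 460.98 × 10^3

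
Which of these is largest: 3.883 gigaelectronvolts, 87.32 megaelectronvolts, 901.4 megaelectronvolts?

3.883 gigaelectronvolts = 3883000000 electronvolts
87.32 megaelectronvolts = 87320000 electronvolts
901.4 megaelectronvolts = 901400000 electronvolts

3.883 gigaelectronvolts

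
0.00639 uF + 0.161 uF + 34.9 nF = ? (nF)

In nF:
  0.00639 uF = 0.00639 × 10^3 nF = 6.39
  0.161 uF = 0.161 × 10^3 nF = 161
  34.9 nF → 34.9
Sum: 6.39 + 161 + 34.9 = 202.29

202.29 nF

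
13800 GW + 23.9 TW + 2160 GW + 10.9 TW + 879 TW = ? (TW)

929.76 TW

In TW:
  13800 GW = 13800 × 10^-3 TW = 13.8
  23.9 TW → 23.9
  2160 GW = 2160 × 10^-3 TW = 2.16
  10.9 TW → 10.9
  879 TW → 879
Sum: 13.8 + 23.9 + 2.16 + 10.9 + 879 = 929.76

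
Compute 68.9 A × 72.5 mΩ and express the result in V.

4.99525 V

68.9 × 72.5 × 10⁻³ = 4995.25 × 10⁻³ V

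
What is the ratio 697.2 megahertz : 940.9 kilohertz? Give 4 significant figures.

741.0

(697.2 × 10⁶) / (940.9 × 10³) = 0.74099 × 10³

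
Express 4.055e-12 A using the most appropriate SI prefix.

= 4.055e-12 A; 1e-12 is pico.

4.055 pA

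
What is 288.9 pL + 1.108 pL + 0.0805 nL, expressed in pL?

In pL:
  288.9 pL → 288.9
  1.108 pL → 1.108
  0.0805 nL = 0.0805e3 pL = 80.5
Sum: 288.9 + 1.108 + 80.5 = 370.508

370.508 pL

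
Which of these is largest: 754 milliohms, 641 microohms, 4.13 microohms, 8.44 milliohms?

754 milliohms

754 milliohms = 0.754 ohms
641 microohms = 0.000641 ohms
4.13 microohms = 0.00000413 ohms
8.44 milliohms = 0.00844 ohms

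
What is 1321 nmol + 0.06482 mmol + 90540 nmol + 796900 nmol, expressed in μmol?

In μmol:
  1321 nmol = 1321 × 10⁻³ μmol = 1.321
  0.06482 mmol = 0.06482 × 10³ μmol = 64.82
  90540 nmol = 90540 × 10⁻³ μmol = 90.54
  796900 nmol = 796900 × 10⁻³ μmol = 796.9
Sum: 1.321 + 64.82 + 90.54 + 796.9 = 953.581

953.581 μmol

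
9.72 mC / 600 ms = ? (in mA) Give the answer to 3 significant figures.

(9.72 × 10^-3) / (600 × 10^-3) = 0.0162 A

16.2 mA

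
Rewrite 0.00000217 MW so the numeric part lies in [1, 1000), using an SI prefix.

2.17 W

= 2.17 W; mantissa already in [1, 1000).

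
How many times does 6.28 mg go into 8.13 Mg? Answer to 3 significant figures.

1290000000

(8.13 × 10^6) / (6.28 × 10^-3) = 1.295 × 10^9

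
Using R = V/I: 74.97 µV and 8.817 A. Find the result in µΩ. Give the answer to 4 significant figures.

(74.97 × 10⁻⁶) / (8.817) = 8.50289 × 10⁻⁶ Ω

8.503 µΩ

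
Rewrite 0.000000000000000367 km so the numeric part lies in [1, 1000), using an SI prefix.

= 367 × 10^-15 m; 10^-15 is femto.

367 fm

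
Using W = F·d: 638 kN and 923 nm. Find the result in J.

638e3 × 923e-9 = 588874e-6 J

0.588874 J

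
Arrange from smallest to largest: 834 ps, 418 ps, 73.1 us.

834 ps = 0.000000000834 s
418 ps = 0.000000000418 s
73.1 us = 0.0000731 s

418 ps < 834 ps < 73.1 us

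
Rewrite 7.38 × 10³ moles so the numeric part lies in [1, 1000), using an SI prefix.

7.38 kilomoles

= 7.38 × 10³ moles; 10³ is kilo.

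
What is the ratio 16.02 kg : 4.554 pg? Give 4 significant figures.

(16.02 × 10³) / (4.554 × 10⁻¹²) = 3.5178 × 10¹⁵

3518000000000000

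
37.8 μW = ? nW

37800 nW

micro = 1e-6, nano = 1e-9; factor is 1e3.
37.8 × 1e3 = 37800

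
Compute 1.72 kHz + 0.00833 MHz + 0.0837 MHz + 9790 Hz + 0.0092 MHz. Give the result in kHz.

112.74 kHz

In kHz:
  1.72 kHz → 1.72
  0.00833 MHz = 0.00833e3 kHz = 8.33
  0.0837 MHz = 0.0837e3 kHz = 83.7
  9790 Hz = 9790e-3 kHz = 9.79
  0.0092 MHz = 0.0092e3 kHz = 9.2
Sum: 1.72 + 8.33 + 83.7 + 9.79 + 9.2 = 112.74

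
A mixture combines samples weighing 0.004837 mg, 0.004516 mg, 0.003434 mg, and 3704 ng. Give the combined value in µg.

16.491 µg

In µg:
  0.004837 mg = 0.004837 × 10³ µg = 4.837
  0.004516 mg = 0.004516 × 10³ µg = 4.516
  0.003434 mg = 0.003434 × 10³ µg = 3.434
  3704 ng = 3704 × 10⁻³ µg = 3.704
Sum: 4.837 + 4.516 + 3.434 + 3.704 = 16.491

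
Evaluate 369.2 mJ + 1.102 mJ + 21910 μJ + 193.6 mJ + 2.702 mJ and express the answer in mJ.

588.514 mJ

In mJ:
  369.2 mJ → 369.2
  1.102 mJ → 1.102
  21910 μJ = 21910e-3 mJ = 21.91
  193.6 mJ → 193.6
  2.702 mJ → 2.702
Sum: 369.2 + 1.102 + 21.91 + 193.6 + 2.702 = 588.514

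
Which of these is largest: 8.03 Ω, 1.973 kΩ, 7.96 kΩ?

8.03 Ω = 8.03 Ω
1.973 kΩ = 1973 Ω
7.96 kΩ = 7960 Ω

7.96 kΩ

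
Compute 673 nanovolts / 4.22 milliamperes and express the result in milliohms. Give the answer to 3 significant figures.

(673 × 10⁻⁹) / (4.22 × 10⁻³) = 159.48 × 10⁻⁶ Ω

0.159 milliohms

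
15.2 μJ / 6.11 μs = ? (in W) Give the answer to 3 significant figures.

2.49 W

(15.2e-6) / (6.11e-6) = 2.4877 W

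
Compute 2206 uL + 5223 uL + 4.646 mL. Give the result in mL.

12.075 mL

In mL:
  2206 uL = 2206e-3 mL = 2.206
  5223 uL = 5223e-3 mL = 5.223
  4.646 mL → 4.646
Sum: 2.206 + 5.223 + 4.646 = 12.075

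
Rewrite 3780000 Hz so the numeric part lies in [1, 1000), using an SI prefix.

3.78 MHz

= 3.78 × 10^6 Hz; 10^6 is mega.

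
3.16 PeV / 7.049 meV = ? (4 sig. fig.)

448300000000000000

(3.16 × 10^15) / (7.049 × 10^-3) = 0.44829 × 10^18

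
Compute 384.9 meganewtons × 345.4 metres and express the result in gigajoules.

132.94446 gigajoules

384.9 × 10⁶ × 345.4 = 132944.46 × 10⁶ J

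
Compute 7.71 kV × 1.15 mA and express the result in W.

8.8665 W

7.71e3 × 1.15e-3 = 8.8665 W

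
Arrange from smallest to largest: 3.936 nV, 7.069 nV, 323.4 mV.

3.936 nV < 7.069 nV < 323.4 mV

3.936 nV = 0.000000003936 V
7.069 nV = 0.000000007069 V
323.4 mV = 0.3234 V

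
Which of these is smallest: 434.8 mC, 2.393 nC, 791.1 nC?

2.393 nC

434.8 mC = 0.4348 C
2.393 nC = 0.000000002393 C
791.1 nC = 0.0000007911 C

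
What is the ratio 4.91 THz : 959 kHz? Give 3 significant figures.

(4.91e12) / (959e3) = 0.00512e9

5120000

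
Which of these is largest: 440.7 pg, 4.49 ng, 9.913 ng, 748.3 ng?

748.3 ng

440.7 pg = 0.0000000004407 g
4.49 ng = 0.00000000449 g
9.913 ng = 0.000000009913 g
748.3 ng = 0.0000007483 g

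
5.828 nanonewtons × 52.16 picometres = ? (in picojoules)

5.828 × 10^-9 × 52.16 × 10^-12 = 303.98848 × 10^-21 J

0.00000030398848 picojoules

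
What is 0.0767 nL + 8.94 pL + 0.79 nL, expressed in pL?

In pL:
  0.0767 nL = 0.0767 × 10³ pL = 76.7
  8.94 pL → 8.94
  0.79 nL = 0.79 × 10³ pL = 790
Sum: 76.7 + 8.94 + 790 = 875.64

875.64 pL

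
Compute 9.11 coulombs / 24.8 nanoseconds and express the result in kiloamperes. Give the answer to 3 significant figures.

(9.11) / (24.8 × 10^-9) = 0.36734 × 10^9 A

367000 kiloamperes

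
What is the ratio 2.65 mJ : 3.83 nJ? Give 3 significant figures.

692000

(2.65e-3) / (3.83e-9) = 0.6919e6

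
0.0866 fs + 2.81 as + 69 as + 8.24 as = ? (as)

166.65 as

In as:
  0.0866 fs = 0.0866 × 10^3 as = 86.6
  2.81 as → 2.81
  69 as → 69
  8.24 as → 8.24
Sum: 86.6 + 2.81 + 69 + 8.24 = 166.65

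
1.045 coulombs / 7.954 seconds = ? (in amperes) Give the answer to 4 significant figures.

(1.045) / (7.954) = 0.13138 A

0.1314 amperes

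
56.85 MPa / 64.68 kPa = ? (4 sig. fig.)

(56.85 × 10^6) / (64.68 × 10^3) = 0.87894 × 10^3

878.9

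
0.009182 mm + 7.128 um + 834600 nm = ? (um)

850.91 um

In um:
  0.009182 mm = 0.009182 × 10^3 um = 9.182
  7.128 um → 7.128
  834600 nm = 834600 × 10^-3 um = 834.6
Sum: 9.182 + 7.128 + 834.6 = 850.91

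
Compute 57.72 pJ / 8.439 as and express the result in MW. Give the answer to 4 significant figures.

(57.72 × 10^-12) / (8.439 × 10^-18) = 6.83967 × 10^6 W

6.840 MW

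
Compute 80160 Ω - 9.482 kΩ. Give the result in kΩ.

70.678 kΩ

In kΩ:
  80160 Ω = 80160 × 10⁻³ kΩ = 80.16
  9.482 kΩ → 9.482
Difference: 80.16 - 9.482 = 70.678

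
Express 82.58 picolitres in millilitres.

pico = 10⁻¹², milli = 10⁻³; factor is 10⁻⁹.
82.58 × 10⁻⁹ = 0.00000008258

0.00000008258 millilitres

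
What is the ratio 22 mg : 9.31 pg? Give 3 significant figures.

(22 × 10^-3) / (9.31 × 10^-12) = 2.363 × 10^9

2360000000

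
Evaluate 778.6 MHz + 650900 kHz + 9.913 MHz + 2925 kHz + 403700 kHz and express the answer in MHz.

In MHz:
  778.6 MHz → 778.6
  650900 kHz = 650900e-3 MHz = 650.9
  9.913 MHz → 9.913
  2925 kHz = 2925e-3 MHz = 2.925
  403700 kHz = 403700e-3 MHz = 403.7
Sum: 778.6 + 650.9 + 9.913 + 2.925 + 403.7 = 1846.038

1846.038 MHz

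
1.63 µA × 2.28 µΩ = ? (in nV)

1.63e-6 × 2.28e-6 = 3.7164e-12 V

0.0037164 nV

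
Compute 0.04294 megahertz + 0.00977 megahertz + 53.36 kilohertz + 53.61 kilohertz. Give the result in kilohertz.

159.68 kilohertz

In kilohertz:
  0.04294 megahertz = 0.04294e3 kilohertz = 42.94
  0.00977 megahertz = 0.00977e3 kilohertz = 9.77
  53.36 kilohertz → 53.36
  53.61 kilohertz → 53.61
Sum: 42.94 + 9.77 + 53.36 + 53.61 = 159.68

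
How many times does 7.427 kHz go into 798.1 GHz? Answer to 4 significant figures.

107500000

(798.1e9) / (7.427e3) = 107.46e6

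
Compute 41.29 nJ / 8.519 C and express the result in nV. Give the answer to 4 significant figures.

(41.29 × 10^-9) / (8.519) = 4.84681 × 10^-9 V

4.847 nV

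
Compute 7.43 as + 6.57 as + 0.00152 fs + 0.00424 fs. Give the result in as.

In as:
  7.43 as → 7.43
  6.57 as → 6.57
  0.00152 fs = 0.00152 × 10³ as = 1.52
  0.00424 fs = 0.00424 × 10³ as = 4.24
Sum: 7.43 + 6.57 + 1.52 + 4.24 = 19.76

19.76 as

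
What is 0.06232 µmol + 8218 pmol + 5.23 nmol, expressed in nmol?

In nmol:
  0.06232 µmol = 0.06232 × 10³ nmol = 62.32
  8218 pmol = 8218 × 10⁻³ nmol = 8.218
  5.23 nmol → 5.23
Sum: 62.32 + 8.218 + 5.23 = 75.768

75.768 nmol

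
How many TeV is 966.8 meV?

milli = 10⁻³, tera = 10¹²; factor is 10⁻¹⁵.
966.8 × 10⁻¹⁵ = 0.0000000000009668

0.0000000000009668 TeV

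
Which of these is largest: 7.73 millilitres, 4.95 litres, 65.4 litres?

65.4 litres

7.73 millilitres = 0.00773 litres
4.95 litres = 4.95 litres
65.4 litres = 65.4 litres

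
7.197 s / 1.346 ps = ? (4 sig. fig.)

(7.197) / (1.346e-12) = 5.347e12

5347000000000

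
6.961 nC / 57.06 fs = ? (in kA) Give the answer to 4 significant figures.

122.0 kA

(6.961 × 10⁻⁹) / (57.06 × 10⁻¹⁵) = 0.121994 × 10⁶ A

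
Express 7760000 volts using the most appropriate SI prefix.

= 7.76e6 volts; 1e6 is mega.

7.76 megavolts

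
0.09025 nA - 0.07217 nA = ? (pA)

In pA:
  0.09025 nA = 0.09025 × 10^3 pA = 90.25
  0.07217 nA = 0.07217 × 10^3 pA = 72.17
Difference: 90.25 - 72.17 = 18.08

18.08 pA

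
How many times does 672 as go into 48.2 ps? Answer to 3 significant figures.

(48.2 × 10^-12) / (672 × 10^-18) = 0.07173 × 10^6

71700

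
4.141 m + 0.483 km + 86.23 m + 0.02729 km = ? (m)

600.661 m

In m:
  4.141 m → 4.141
  0.483 km = 0.483 × 10³ m = 483
  86.23 m → 86.23
  0.02729 km = 0.02729 × 10³ m = 27.29
Sum: 4.141 + 483 + 86.23 + 27.29 = 600.661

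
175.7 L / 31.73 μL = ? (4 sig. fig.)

(175.7) / (31.73e-6) = 5.5373e6

5537000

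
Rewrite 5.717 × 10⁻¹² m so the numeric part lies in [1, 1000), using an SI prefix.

= 5.717 × 10⁻¹² m; 10⁻¹² is pico.

5.717 pm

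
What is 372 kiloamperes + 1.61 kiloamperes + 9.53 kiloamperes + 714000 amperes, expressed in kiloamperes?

1097.14 kiloamperes

In kiloamperes:
  372 kiloamperes → 372
  1.61 kiloamperes → 1.61
  9.53 kiloamperes → 9.53
  714000 amperes = 714000e-3 kiloamperes = 714
Sum: 372 + 1.61 + 9.53 + 714 = 1097.14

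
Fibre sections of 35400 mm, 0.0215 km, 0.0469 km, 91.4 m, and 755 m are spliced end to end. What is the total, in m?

In m:
  35400 mm = 35400 × 10⁻³ m = 35.4
  0.0215 km = 0.0215 × 10³ m = 21.5
  0.0469 km = 0.0469 × 10³ m = 46.9
  91.4 m → 91.4
  755 m → 755
Sum: 35.4 + 21.5 + 46.9 + 91.4 + 755 = 950.2

950.2 m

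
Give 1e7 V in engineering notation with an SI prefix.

10 MV

= 10e6 V; 1e6 is mega.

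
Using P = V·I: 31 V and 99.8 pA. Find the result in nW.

3.0938 nW

31 × 99.8e-12 = 3093.8e-12 W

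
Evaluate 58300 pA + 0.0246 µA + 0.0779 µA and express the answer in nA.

In nA:
  58300 pA = 58300e-3 nA = 58.3
  0.0246 µA = 0.0246e3 nA = 24.6
  0.0779 µA = 0.0779e3 nA = 77.9
Sum: 58.3 + 24.6 + 77.9 = 160.8

160.8 nA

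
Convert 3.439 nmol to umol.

0.003439 umol

nano = 10⁻⁹, micro = 10⁻⁶; factor is 10⁻³.
3.439 × 10⁻³ = 0.003439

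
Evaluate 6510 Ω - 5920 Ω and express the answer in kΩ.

In kΩ:
  6510 Ω = 6510 × 10^-3 kΩ = 6.51
  5920 Ω = 5920 × 10^-3 kΩ = 5.92
Difference: 6.51 - 5.92 = 0.59

0.59 kΩ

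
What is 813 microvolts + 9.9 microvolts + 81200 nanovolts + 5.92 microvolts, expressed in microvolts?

In microvolts:
  813 microvolts → 813
  9.9 microvolts → 9.9
  81200 nanovolts = 81200e-3 microvolts = 81.2
  5.92 microvolts → 5.92
Sum: 813 + 9.9 + 81.2 + 5.92 = 910.02

910.02 microvolts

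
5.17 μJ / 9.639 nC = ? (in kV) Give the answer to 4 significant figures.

0.5364 kV

(5.17 × 10⁻⁶) / (9.639 × 10⁻⁹) = 0.536363 × 10³ V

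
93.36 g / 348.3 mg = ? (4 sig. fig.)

268.0

(93.36) / (348.3 × 10^-3) = 0.26804 × 10^3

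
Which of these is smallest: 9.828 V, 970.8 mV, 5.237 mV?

5.237 mV

9.828 V = 9.828 V
970.8 mV = 0.9708 V
5.237 mV = 0.005237 V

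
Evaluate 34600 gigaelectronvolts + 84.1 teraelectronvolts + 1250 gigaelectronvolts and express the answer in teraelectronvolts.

119.95 teraelectronvolts

In teraelectronvolts:
  34600 gigaelectronvolts = 34600 × 10^-3 teraelectronvolts = 34.6
  84.1 teraelectronvolts → 84.1
  1250 gigaelectronvolts = 1250 × 10^-3 teraelectronvolts = 1.25
Sum: 34.6 + 84.1 + 1.25 = 119.95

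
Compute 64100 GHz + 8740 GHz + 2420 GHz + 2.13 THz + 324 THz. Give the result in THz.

401.39 THz

In THz:
  64100 GHz = 64100e-3 THz = 64.1
  8740 GHz = 8740e-3 THz = 8.74
  2420 GHz = 2420e-3 THz = 2.42
  2.13 THz → 2.13
  324 THz → 324
Sum: 64.1 + 8.74 + 2.42 + 2.13 + 324 = 401.39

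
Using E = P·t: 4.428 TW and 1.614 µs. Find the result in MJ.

4.428 × 10¹² × 1.614 × 10⁻⁶ = 7.146792 × 10⁶ J

7.146792 MJ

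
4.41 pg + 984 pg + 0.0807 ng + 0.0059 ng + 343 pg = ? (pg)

In pg:
  4.41 pg → 4.41
  984 pg → 984
  0.0807 ng = 0.0807e3 pg = 80.7
  0.0059 ng = 0.0059e3 pg = 5.9
  343 pg → 343
Sum: 4.41 + 984 + 80.7 + 5.9 + 343 = 1418.01

1418.01 pg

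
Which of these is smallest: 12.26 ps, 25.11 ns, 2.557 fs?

12.26 ps = 0.00000000001226 s
25.11 ns = 0.00000002511 s
2.557 fs = 0.000000000000002557 s

2.557 fs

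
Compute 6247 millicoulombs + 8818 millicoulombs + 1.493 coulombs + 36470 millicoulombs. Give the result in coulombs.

53.028 coulombs

In coulombs:
  6247 millicoulombs = 6247e-3 coulombs = 6.247
  8818 millicoulombs = 8818e-3 coulombs = 8.818
  1.493 coulombs → 1.493
  36470 millicoulombs = 36470e-3 coulombs = 36.47
Sum: 6.247 + 8.818 + 1.493 + 36.47 = 53.028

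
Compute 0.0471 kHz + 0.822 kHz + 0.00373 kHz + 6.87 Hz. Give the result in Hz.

879.7 Hz

In Hz:
  0.0471 kHz = 0.0471 × 10^3 Hz = 47.1
  0.822 kHz = 0.822 × 10^3 Hz = 822
  0.00373 kHz = 0.00373 × 10^3 Hz = 3.73
  6.87 Hz → 6.87
Sum: 47.1 + 822 + 3.73 + 6.87 = 879.7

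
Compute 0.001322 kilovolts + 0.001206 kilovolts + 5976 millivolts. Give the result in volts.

In volts:
  0.001322 kilovolts = 0.001322 × 10³ volts = 1.322
  0.001206 kilovolts = 0.001206 × 10³ volts = 1.206
  5976 millivolts = 5976 × 10⁻³ volts = 5.976
Sum: 1.322 + 1.206 + 5.976 = 8.504

8.504 volts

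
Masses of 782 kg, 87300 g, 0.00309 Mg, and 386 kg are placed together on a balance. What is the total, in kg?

1258.39 kg

In kg:
  782 kg → 782
  87300 g = 87300 × 10⁻³ kg = 87.3
  0.00309 Mg = 0.00309 × 10³ kg = 3.09
  386 kg → 386
Sum: 782 + 87.3 + 3.09 + 386 = 1258.39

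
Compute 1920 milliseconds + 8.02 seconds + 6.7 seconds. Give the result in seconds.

In seconds:
  1920 milliseconds = 1920 × 10^-3 seconds = 1.92
  8.02 seconds → 8.02
  6.7 seconds → 6.7
Sum: 1.92 + 8.02 + 6.7 = 16.64

16.64 seconds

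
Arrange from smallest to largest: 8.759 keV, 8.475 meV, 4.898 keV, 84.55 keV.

8.475 meV < 4.898 keV < 8.759 keV < 84.55 keV

8.759 keV = 8759 eV
8.475 meV = 0.008475 eV
4.898 keV = 4898 eV
84.55 keV = 84550 eV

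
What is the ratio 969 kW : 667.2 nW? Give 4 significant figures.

(969 × 10³) / (667.2 × 10⁻⁹) = 1.4523 × 10¹²

1452000000000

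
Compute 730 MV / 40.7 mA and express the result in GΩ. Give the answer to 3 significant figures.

17.9 GΩ

(730e6) / (40.7e-3) = 17.936e9 Ω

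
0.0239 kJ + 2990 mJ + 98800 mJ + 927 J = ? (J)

1052.69 J

In J:
  0.0239 kJ = 0.0239 × 10^3 J = 23.9
  2990 mJ = 2990 × 10^-3 J = 2.99
  98800 mJ = 98800 × 10^-3 J = 98.8
  927 J → 927
Sum: 23.9 + 2.99 + 98.8 + 927 = 1052.69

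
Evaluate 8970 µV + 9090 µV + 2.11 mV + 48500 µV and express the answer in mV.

In mV:
  8970 µV = 8970 × 10^-3 mV = 8.97
  9090 µV = 9090 × 10^-3 mV = 9.09
  2.11 mV → 2.11
  48500 µV = 48500 × 10^-3 mV = 48.5
Sum: 8.97 + 9.09 + 2.11 + 48.5 = 68.67

68.67 mV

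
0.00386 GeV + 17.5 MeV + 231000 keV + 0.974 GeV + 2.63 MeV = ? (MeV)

In MeV:
  0.00386 GeV = 0.00386 × 10³ MeV = 3.86
  17.5 MeV → 17.5
  231000 keV = 231000 × 10⁻³ MeV = 231
  0.974 GeV = 0.974 × 10³ MeV = 974
  2.63 MeV → 2.63
Sum: 3.86 + 17.5 + 231 + 974 + 2.63 = 1228.99

1228.99 MeV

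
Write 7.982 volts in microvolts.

(no prefix) = 1e0, micro = 1e-6; factor is 1e6.
7.982 × 1e6 = 7982000

7982000 microvolts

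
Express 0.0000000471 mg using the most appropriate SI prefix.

47.1 pg

= 47.1e-12 g; 1e-12 is pico.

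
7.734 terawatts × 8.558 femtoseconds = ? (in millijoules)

66.187572 millijoules

7.734 × 10^12 × 8.558 × 10^-15 = 66.187572 × 10^-3 J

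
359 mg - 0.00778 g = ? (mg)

351.22 mg

In mg:
  359 mg → 359
  0.00778 g = 0.00778 × 10³ mg = 7.78
Difference: 359 - 7.78 = 351.22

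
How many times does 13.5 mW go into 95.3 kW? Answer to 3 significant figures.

(95.3e3) / (13.5e-3) = 7.059e6

7060000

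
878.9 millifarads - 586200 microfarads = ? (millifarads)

292.7 millifarads

In millifarads:
  878.9 millifarads → 878.9
  586200 microfarads = 586200e-3 millifarads = 586.2
Difference: 878.9 - 586.2 = 292.7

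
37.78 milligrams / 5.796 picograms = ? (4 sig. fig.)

(37.78e-3) / (5.796e-12) = 6.5183e9

6518000000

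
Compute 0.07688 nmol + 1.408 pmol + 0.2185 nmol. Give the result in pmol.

296.788 pmol

In pmol:
  0.07688 nmol = 0.07688e3 pmol = 76.88
  1.408 pmol → 1.408
  0.2185 nmol = 0.2185e3 pmol = 218.5
Sum: 76.88 + 1.408 + 218.5 = 296.788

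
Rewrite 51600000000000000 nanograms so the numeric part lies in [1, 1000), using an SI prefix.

51.6 megagrams

= 51.6 × 10⁶ grams; 10⁶ is mega.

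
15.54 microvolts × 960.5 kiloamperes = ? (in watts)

15.54 × 10^-6 × 960.5 × 10^3 = 14926.17 × 10^-3 W

14.92617 watts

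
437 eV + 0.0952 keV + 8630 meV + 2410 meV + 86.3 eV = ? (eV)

629.54 eV

In eV:
  437 eV → 437
  0.0952 keV = 0.0952 × 10^3 eV = 95.2
  8630 meV = 8630 × 10^-3 eV = 8.63
  2410 meV = 2410 × 10^-3 eV = 2.41
  86.3 eV → 86.3
Sum: 437 + 95.2 + 8.63 + 2.41 + 86.3 = 629.54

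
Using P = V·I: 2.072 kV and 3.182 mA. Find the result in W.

2.072e3 × 3.182e-3 = 6.593104 W

6.593104 W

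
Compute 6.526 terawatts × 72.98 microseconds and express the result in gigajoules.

0.47626748 gigajoules

6.526e12 × 72.98e-6 = 476.26748e6 J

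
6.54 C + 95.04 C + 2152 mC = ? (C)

In C:
  6.54 C → 6.54
  95.04 C → 95.04
  2152 mC = 2152 × 10^-3 C = 2.152
Sum: 6.54 + 95.04 + 2.152 = 103.732

103.732 C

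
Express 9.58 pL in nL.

0.00958 nL

pico = 1e-12, nano = 1e-9; factor is 1e-3.
9.58 × 1e-3 = 0.00958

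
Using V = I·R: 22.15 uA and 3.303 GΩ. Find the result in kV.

22.15 × 10^-6 × 3.303 × 10^9 = 73.16145 × 10^3 V

73.16145 kV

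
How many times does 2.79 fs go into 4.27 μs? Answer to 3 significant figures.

1530000000

(4.27 × 10⁻⁶) / (2.79 × 10⁻¹⁵) = 1.53 × 10⁹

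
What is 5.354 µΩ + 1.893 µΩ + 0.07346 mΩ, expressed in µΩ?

In µΩ:
  5.354 µΩ → 5.354
  1.893 µΩ → 1.893
  0.07346 mΩ = 0.07346 × 10^3 µΩ = 73.46
Sum: 5.354 + 1.893 + 73.46 = 80.707

80.707 µΩ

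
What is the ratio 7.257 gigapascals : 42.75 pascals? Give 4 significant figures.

(7.257 × 10⁹) / (42.75) = 0.16975 × 10⁹

169800000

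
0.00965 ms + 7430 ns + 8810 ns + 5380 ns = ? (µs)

31.27 µs

In µs:
  0.00965 ms = 0.00965 × 10³ µs = 9.65
  7430 ns = 7430 × 10⁻³ µs = 7.43
  8810 ns = 8810 × 10⁻³ µs = 8.81
  5380 ns = 5380 × 10⁻³ µs = 5.38
Sum: 9.65 + 7.43 + 8.81 + 5.38 = 31.27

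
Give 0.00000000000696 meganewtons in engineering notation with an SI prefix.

6.96 micronewtons

= 6.96 × 10^-6 newtons; 10^-6 is micro.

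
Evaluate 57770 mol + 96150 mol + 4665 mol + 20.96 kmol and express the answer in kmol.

179.545 kmol

In kmol:
  57770 mol = 57770e-3 kmol = 57.77
  96150 mol = 96150e-3 kmol = 96.15
  4665 mol = 4665e-3 kmol = 4.665
  20.96 kmol → 20.96
Sum: 57.77 + 96.15 + 4.665 + 20.96 = 179.545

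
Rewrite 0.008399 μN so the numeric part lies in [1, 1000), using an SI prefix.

= 8.399 × 10^-9 N; 10^-9 is nano.

8.399 nN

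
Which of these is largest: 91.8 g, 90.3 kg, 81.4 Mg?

91.8 g = 91.8 g
90.3 kg = 90300 g
81.4 Mg = 81400000 g

81.4 Mg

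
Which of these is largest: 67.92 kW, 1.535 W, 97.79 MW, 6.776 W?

97.79 MW

67.92 kW = 67920 W
1.535 W = 1.535 W
97.79 MW = 97790000 W
6.776 W = 6.776 W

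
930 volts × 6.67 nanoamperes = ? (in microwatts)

6.2031 microwatts

930 × 6.67 × 10⁻⁹ = 6203.1 × 10⁻⁹ W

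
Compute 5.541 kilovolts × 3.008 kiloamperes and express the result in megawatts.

5.541 × 10³ × 3.008 × 10³ = 16.667328 × 10⁶ W

16.667328 megawatts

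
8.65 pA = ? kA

pico = 10^-12, kilo = 10^3; factor is 10^-15.
8.65 × 10^-15 = 0.00000000000000865

0.00000000000000865 kA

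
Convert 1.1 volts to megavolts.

(no prefix) = 1e0, mega = 1e6; factor is 1e-6.
1.1 × 1e-6 = 0.0000011

0.0000011 megavolts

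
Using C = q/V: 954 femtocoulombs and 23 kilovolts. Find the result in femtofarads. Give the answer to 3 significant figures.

(954 × 10⁻¹⁵) / (23 × 10³) = 41.478 × 10⁻¹⁸ F

0.0415 femtofarads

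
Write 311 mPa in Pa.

milli = 10^-3, (no prefix) = 10^0; factor is 10^-3.
311 × 10^-3 = 0.311

0.311 Pa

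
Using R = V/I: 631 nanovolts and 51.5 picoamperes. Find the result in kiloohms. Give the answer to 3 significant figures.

12.3 kiloohms

(631e-9) / (51.5e-12) = 12.252e3 Ω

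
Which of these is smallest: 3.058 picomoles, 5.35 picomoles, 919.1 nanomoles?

3.058 picomoles = 0.000000000003058 moles
5.35 picomoles = 0.00000000000535 moles
919.1 nanomoles = 0.0000009191 moles

3.058 picomoles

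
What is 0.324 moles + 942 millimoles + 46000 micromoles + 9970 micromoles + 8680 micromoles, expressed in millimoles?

In millimoles:
  0.324 moles = 0.324 × 10^3 millimoles = 324
  942 millimoles → 942
  46000 micromoles = 46000 × 10^-3 millimoles = 46
  9970 micromoles = 9970 × 10^-3 millimoles = 9.97
  8680 micromoles = 8680 × 10^-3 millimoles = 8.68
Sum: 324 + 942 + 46 + 9.97 + 8.68 = 1330.65

1330.65 millimoles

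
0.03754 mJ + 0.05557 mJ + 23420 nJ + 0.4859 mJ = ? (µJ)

In µJ:
  0.03754 mJ = 0.03754 × 10^3 µJ = 37.54
  0.05557 mJ = 0.05557 × 10^3 µJ = 55.57
  23420 nJ = 23420 × 10^-3 µJ = 23.42
  0.4859 mJ = 0.4859 × 10^3 µJ = 485.9
Sum: 37.54 + 55.57 + 23.42 + 485.9 = 602.43

602.43 µJ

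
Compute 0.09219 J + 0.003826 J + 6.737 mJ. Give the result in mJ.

102.753 mJ

In mJ:
  0.09219 J = 0.09219 × 10^3 mJ = 92.19
  0.003826 J = 0.003826 × 10^3 mJ = 3.826
  6.737 mJ → 6.737
Sum: 92.19 + 3.826 + 6.737 = 102.753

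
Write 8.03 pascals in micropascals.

(no prefix) = 10^0, micro = 10^-6; factor is 10^6.
8.03 × 10^6 = 8030000

8030000 micropascals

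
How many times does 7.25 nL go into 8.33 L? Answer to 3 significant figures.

(8.33) / (7.25 × 10⁻⁹) = 1.149 × 10⁹

1150000000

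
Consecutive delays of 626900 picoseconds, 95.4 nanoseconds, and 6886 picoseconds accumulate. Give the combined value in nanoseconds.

In nanoseconds:
  626900 picoseconds = 626900 × 10⁻³ nanoseconds = 626.9
  95.4 nanoseconds → 95.4
  6886 picoseconds = 6886 × 10⁻³ nanoseconds = 6.886
Sum: 626.9 + 95.4 + 6.886 = 729.186

729.186 nanoseconds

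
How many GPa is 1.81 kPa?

kilo = 10³, giga = 10⁹; factor is 10⁻⁶.
1.81 × 10⁻⁶ = 0.00000181

0.00000181 GPa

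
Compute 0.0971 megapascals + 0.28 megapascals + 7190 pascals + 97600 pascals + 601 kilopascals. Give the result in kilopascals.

1082.89 kilopascals

In kilopascals:
  0.0971 megapascals = 0.0971 × 10^3 kilopascals = 97.1
  0.28 megapascals = 0.28 × 10^3 kilopascals = 280
  7190 pascals = 7190 × 10^-3 kilopascals = 7.19
  97600 pascals = 97600 × 10^-3 kilopascals = 97.6
  601 kilopascals → 601
Sum: 97.1 + 280 + 7.19 + 97.6 + 601 = 1082.89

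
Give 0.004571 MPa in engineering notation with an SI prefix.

4.571 kPa

= 4.571 × 10^3 Pa; 10^3 is kilo.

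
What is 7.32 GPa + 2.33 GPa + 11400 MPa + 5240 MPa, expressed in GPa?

26.29 GPa

In GPa:
  7.32 GPa → 7.32
  2.33 GPa → 2.33
  11400 MPa = 11400e-3 GPa = 11.4
  5240 MPa = 5240e-3 GPa = 5.24
Sum: 7.32 + 2.33 + 11.4 + 5.24 = 26.29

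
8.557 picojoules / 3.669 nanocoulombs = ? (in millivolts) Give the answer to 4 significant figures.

2.332 millivolts

(8.557 × 10⁻¹²) / (3.669 × 10⁻⁹) = 2.33224 × 10⁻³ V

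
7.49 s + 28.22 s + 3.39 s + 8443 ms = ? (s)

In s:
  7.49 s → 7.49
  28.22 s → 28.22
  3.39 s → 3.39
  8443 ms = 8443 × 10⁻³ s = 8.443
Sum: 7.49 + 28.22 + 3.39 + 8.443 = 47.543

47.543 s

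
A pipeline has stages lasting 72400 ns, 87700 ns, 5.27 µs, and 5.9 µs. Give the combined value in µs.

In µs:
  72400 ns = 72400 × 10^-3 µs = 72.4
  87700 ns = 87700 × 10^-3 µs = 87.7
  5.27 µs → 5.27
  5.9 µs → 5.9
Sum: 72.4 + 87.7 + 5.27 + 5.9 = 171.27

171.27 µs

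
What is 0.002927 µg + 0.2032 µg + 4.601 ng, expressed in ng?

210.728 ng

In ng:
  0.002927 µg = 0.002927 × 10^3 ng = 2.927
  0.2032 µg = 0.2032 × 10^3 ng = 203.2
  4.601 ng → 4.601
Sum: 2.927 + 203.2 + 4.601 = 210.728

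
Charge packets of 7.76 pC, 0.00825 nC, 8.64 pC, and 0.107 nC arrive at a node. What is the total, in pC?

131.65 pC

In pC:
  7.76 pC → 7.76
  0.00825 nC = 0.00825e3 pC = 8.25
  8.64 pC → 8.64
  0.107 nC = 0.107e3 pC = 107
Sum: 7.76 + 8.25 + 8.64 + 107 = 131.65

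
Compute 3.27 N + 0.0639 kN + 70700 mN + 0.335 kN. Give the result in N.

In N:
  3.27 N → 3.27
  0.0639 kN = 0.0639e3 N = 63.9
  70700 mN = 70700e-3 N = 70.7
  0.335 kN = 0.335e3 N = 335
Sum: 3.27 + 63.9 + 70.7 + 335 = 472.87

472.87 N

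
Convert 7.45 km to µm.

kilo = 1e3, micro = 1e-6; factor is 1e9.
7.45 × 1e9 = 7450000000

7450000000 µm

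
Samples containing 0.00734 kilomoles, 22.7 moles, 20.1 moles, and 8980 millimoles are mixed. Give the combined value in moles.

59.12 moles

In moles:
  0.00734 kilomoles = 0.00734 × 10^3 moles = 7.34
  22.7 moles → 22.7
  20.1 moles → 20.1
  8980 millimoles = 8980 × 10^-3 moles = 8.98
Sum: 7.34 + 22.7 + 20.1 + 8.98 = 59.12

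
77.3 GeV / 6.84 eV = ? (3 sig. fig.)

(77.3 × 10⁹) / (6.84) = 11.3 × 10⁹

11300000000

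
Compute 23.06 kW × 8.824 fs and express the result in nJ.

0.20348144 nJ

23.06 × 10^3 × 8.824 × 10^-15 = 203.48144 × 10^-12 J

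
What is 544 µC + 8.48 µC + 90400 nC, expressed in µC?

In µC:
  544 µC → 544
  8.48 µC → 8.48
  90400 nC = 90400e-3 µC = 90.4
Sum: 544 + 8.48 + 90.4 = 642.88

642.88 µC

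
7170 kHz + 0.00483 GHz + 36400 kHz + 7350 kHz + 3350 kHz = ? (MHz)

In MHz:
  7170 kHz = 7170e-3 MHz = 7.17
  0.00483 GHz = 0.00483e3 MHz = 4.83
  36400 kHz = 36400e-3 MHz = 36.4
  7350 kHz = 7350e-3 MHz = 7.35
  3350 kHz = 3350e-3 MHz = 3.35
Sum: 7.17 + 4.83 + 36.4 + 7.35 + 3.35 = 59.1

59.1 MHz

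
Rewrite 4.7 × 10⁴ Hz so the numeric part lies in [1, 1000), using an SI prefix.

47 kHz

= 47 × 10³ Hz; 10³ is kilo.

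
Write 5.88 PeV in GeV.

5880000 GeV

peta = 10¹⁵, giga = 10⁹; factor is 10⁶.
5.88 × 10⁶ = 5880000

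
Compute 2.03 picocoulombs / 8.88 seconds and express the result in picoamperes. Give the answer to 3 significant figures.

(2.03 × 10^-12) / (8.88) = 0.2286 × 10^-12 A

0.229 picoamperes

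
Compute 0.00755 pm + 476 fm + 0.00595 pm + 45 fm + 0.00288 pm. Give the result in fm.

In fm:
  0.00755 pm = 0.00755 × 10^3 fm = 7.55
  476 fm → 476
  0.00595 pm = 0.00595 × 10^3 fm = 5.95
  45 fm → 45
  0.00288 pm = 0.00288 × 10^3 fm = 2.88
Sum: 7.55 + 476 + 5.95 + 45 + 2.88 = 537.38

537.38 fm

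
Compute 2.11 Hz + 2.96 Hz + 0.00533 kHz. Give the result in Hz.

In Hz:
  2.11 Hz → 2.11
  2.96 Hz → 2.96
  0.00533 kHz = 0.00533e3 Hz = 5.33
Sum: 2.11 + 2.96 + 5.33 = 10.4

10.4 Hz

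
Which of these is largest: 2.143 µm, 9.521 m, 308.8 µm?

2.143 µm = 0.000002143 m
9.521 m = 9.521 m
308.8 µm = 0.0003088 m

9.521 m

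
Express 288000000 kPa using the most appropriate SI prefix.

= 288e9 Pa; 1e9 is giga.

288 GPa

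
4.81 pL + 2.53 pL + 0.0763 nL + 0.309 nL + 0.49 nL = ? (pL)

882.64 pL

In pL:
  4.81 pL → 4.81
  2.53 pL → 2.53
  0.0763 nL = 0.0763 × 10^3 pL = 76.3
  0.309 nL = 0.309 × 10^3 pL = 309
  0.49 nL = 0.49 × 10^3 pL = 490
Sum: 4.81 + 2.53 + 76.3 + 309 + 490 = 882.64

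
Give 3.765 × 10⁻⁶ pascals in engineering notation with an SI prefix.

3.765 micropascals

= 3.765 × 10⁻⁶ pascals; 10⁻⁶ is micro.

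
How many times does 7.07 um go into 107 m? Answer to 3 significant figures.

(107) / (7.07e-6) = 15.13e6

15100000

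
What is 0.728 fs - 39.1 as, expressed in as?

In as:
  0.728 fs = 0.728 × 10³ as = 728
  39.1 as → 39.1
Difference: 728 - 39.1 = 688.9

688.9 as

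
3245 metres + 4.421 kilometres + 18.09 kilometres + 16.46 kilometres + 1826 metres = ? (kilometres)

44.042 kilometres

In kilometres:
  3245 metres = 3245 × 10⁻³ kilometres = 3.245
  4.421 kilometres → 4.421
  18.09 kilometres → 18.09
  16.46 kilometres → 16.46
  1826 metres = 1826 × 10⁻³ kilometres = 1.826
Sum: 3.245 + 4.421 + 18.09 + 16.46 + 1.826 = 44.042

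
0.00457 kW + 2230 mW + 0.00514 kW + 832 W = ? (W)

In W:
  0.00457 kW = 0.00457e3 W = 4.57
  2230 mW = 2230e-3 W = 2.23
  0.00514 kW = 0.00514e3 W = 5.14
  832 W → 832
Sum: 4.57 + 2.23 + 5.14 + 832 = 843.94

843.94 W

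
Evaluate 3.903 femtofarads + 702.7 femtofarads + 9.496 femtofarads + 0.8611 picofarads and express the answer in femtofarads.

1577.199 femtofarads

In femtofarads:
  3.903 femtofarads → 3.903
  702.7 femtofarads → 702.7
  9.496 femtofarads → 9.496
  0.8611 picofarads = 0.8611 × 10³ femtofarads = 861.1
Sum: 3.903 + 702.7 + 9.496 + 861.1 = 1577.199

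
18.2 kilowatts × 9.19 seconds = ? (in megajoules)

0.167258 megajoules

18.2 × 10³ × 9.19 = 167.258 × 10³ J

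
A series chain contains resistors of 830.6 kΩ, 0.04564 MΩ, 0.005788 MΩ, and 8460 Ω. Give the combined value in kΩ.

In kΩ:
  830.6 kΩ → 830.6
  0.04564 MΩ = 0.04564 × 10^3 kΩ = 45.64
  0.005788 MΩ = 0.005788 × 10^3 kΩ = 5.788
  8460 Ω = 8460 × 10^-3 kΩ = 8.46
Sum: 830.6 + 45.64 + 5.788 + 8.46 = 890.488

890.488 kΩ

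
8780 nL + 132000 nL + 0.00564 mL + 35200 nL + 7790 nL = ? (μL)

In μL:
  8780 nL = 8780e-3 μL = 8.78
  132000 nL = 132000e-3 μL = 132
  0.00564 mL = 0.00564e3 μL = 5.64
  35200 nL = 35200e-3 μL = 35.2
  7790 nL = 7790e-3 μL = 7.79
Sum: 8.78 + 132 + 5.64 + 35.2 + 7.79 = 189.41

189.41 μL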